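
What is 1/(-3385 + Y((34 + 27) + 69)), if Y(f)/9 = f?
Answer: -1/2215 ≈ -0.00045147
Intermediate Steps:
Y(f) = 9*f
1/(-3385 + Y((34 + 27) + 69)) = 1/(-3385 + 9*((34 + 27) + 69)) = 1/(-3385 + 9*(61 + 69)) = 1/(-3385 + 9*130) = 1/(-3385 + 1170) = 1/(-2215) = -1/2215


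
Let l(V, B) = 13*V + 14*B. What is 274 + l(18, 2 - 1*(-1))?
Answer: 550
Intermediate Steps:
274 + l(18, 2 - 1*(-1)) = 274 + (13*18 + 14*(2 - 1*(-1))) = 274 + (234 + 14*(2 + 1)) = 274 + (234 + 14*3) = 274 + (234 + 42) = 274 + 276 = 550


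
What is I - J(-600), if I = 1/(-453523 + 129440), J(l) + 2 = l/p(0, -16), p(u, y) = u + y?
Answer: -23009895/648166 ≈ -35.500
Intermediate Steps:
J(l) = -2 - l/16 (J(l) = -2 + l/(0 - 16) = -2 + l/(-16) = -2 + l*(-1/16) = -2 - l/16)
I = -1/324083 (I = 1/(-324083) = -1/324083 ≈ -3.0856e-6)
I - J(-600) = -1/324083 - (-2 - 1/16*(-600)) = -1/324083 - (-2 + 75/2) = -1/324083 - 1*71/2 = -1/324083 - 71/2 = -23009895/648166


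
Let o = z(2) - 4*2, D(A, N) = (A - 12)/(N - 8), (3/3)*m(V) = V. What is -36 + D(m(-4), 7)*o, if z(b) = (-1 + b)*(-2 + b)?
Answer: -164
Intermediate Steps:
m(V) = V
D(A, N) = (-12 + A)/(-8 + N)
o = -8 (o = (2 + 2² - 3*2) - 4*2 = (2 + 4 - 6) - 8 = 0 - 8 = -8)
-36 + D(m(-4), 7)*o = -36 + ((-12 - 4)/(-8 + 7))*(-8) = -36 + (-16/(-1))*(-8) = -36 - 1*(-16)*(-8) = -36 + 16*(-8) = -36 - 128 = -164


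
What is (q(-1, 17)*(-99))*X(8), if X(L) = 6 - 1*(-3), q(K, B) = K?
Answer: 891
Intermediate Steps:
X(L) = 9 (X(L) = 6 + 3 = 9)
(q(-1, 17)*(-99))*X(8) = -1*(-99)*9 = 99*9 = 891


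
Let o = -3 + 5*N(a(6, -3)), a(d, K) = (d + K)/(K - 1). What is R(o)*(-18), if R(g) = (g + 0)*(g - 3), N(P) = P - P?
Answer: -324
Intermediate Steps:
a(d, K) = (K + d)/(-1 + K)
N(P) = 0
o = -3 (o = -3 + 5*0 = -3 + 0 = -3)
R(g) = g*(-3 + g)
R(o)*(-18) = -3*(-3 - 3)*(-18) = -3*(-6)*(-18) = 18*(-18) = -324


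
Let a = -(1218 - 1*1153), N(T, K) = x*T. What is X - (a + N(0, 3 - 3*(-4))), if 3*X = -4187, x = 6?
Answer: -3992/3 ≈ -1330.7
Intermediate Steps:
N(T, K) = 6*T
X = -4187/3 (X = (⅓)*(-4187) = -4187/3 ≈ -1395.7)
a = -65 (a = -(1218 - 1153) = -1*65 = -65)
X - (a + N(0, 3 - 3*(-4))) = -4187/3 - (-65 + 6*0) = -4187/3 - (-65 + 0) = -4187/3 - 1*(-65) = -4187/3 + 65 = -3992/3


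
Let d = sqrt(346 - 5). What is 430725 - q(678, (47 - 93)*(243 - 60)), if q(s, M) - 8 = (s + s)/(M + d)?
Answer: 30521644433419/70862383 + 1356*sqrt(341)/70862383 ≈ 4.3072e+5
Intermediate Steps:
d = sqrt(341) ≈ 18.466
q(s, M) = 8 + 2*s/(M + sqrt(341)) (q(s, M) = 8 + (s + s)/(M + sqrt(341)) = 8 + (2*s)/(M + sqrt(341)) = 8 + 2*s/(M + sqrt(341)))
430725 - q(678, (47 - 93)*(243 - 60)) = 430725 - 2*(678 + 4*((47 - 93)*(243 - 60)) + 4*sqrt(341))/((47 - 93)*(243 - 60) + sqrt(341)) = 430725 - 2*(678 + 4*(-46*183) + 4*sqrt(341))/(-46*183 + sqrt(341)) = 430725 - 2*(678 + 4*(-8418) + 4*sqrt(341))/(-8418 + sqrt(341)) = 430725 - 2*(678 - 33672 + 4*sqrt(341))/(-8418 + sqrt(341)) = 430725 - 2*(-32994 + 4*sqrt(341))/(-8418 + sqrt(341))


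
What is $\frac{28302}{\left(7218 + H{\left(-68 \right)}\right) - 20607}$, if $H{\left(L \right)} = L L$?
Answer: $- \frac{28302}{8765} \approx -3.229$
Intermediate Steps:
$H{\left(L \right)} = L^{2}$
$\frac{28302}{\left(7218 + H{\left(-68 \right)}\right) - 20607} = \frac{28302}{\left(7218 + \left(-68\right)^{2}\right) - 20607} = \frac{28302}{\left(7218 + 4624\right) - 20607} = \frac{28302}{11842 - 20607} = \frac{28302}{-8765} = 28302 \left(- \frac{1}{8765}\right) = - \frac{28302}{8765}$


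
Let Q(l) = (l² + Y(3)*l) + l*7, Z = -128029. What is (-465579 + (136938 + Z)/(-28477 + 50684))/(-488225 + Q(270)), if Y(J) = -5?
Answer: 10339103944/9211130495 ≈ 1.1225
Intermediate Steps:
Q(l) = l² + 2*l (Q(l) = (l² - 5*l) + l*7 = (l² - 5*l) + 7*l = l² + 2*l)
(-465579 + (136938 + Z)/(-28477 + 50684))/(-488225 + Q(270)) = (-465579 + (136938 - 128029)/(-28477 + 50684))/(-488225 + 270*(2 + 270)) = (-465579 + 8909/22207)/(-488225 + 270*272) = (-465579 + 8909*(1/22207))/(-488225 + 73440) = (-465579 + 8909/22207)/(-414785) = -10339103944/22207*(-1/414785) = 10339103944/9211130495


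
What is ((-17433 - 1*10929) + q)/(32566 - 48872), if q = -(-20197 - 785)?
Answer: 3690/8153 ≈ 0.45259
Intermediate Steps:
q = 20982 (q = -1*(-20982) = 20982)
((-17433 - 1*10929) + q)/(32566 - 48872) = ((-17433 - 1*10929) + 20982)/(32566 - 48872) = ((-17433 - 10929) + 20982)/(-16306) = (-28362 + 20982)*(-1/16306) = -7380*(-1/16306) = 3690/8153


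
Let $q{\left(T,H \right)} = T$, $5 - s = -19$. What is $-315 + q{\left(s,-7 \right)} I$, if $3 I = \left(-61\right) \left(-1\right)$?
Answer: $173$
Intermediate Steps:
$s = 24$ ($s = 5 - -19 = 5 + 19 = 24$)
$I = \frac{61}{3}$ ($I = \frac{\left(-61\right) \left(-1\right)}{3} = \frac{1}{3} \cdot 61 = \frac{61}{3} \approx 20.333$)
$-315 + q{\left(s,-7 \right)} I = -315 + 24 \cdot \frac{61}{3} = -315 + 488 = 173$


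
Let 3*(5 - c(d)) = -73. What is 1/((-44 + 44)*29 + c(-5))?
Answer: 3/88 ≈ 0.034091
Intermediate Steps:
c(d) = 88/3 (c(d) = 5 - ⅓*(-73) = 5 + 73/3 = 88/3)
1/((-44 + 44)*29 + c(-5)) = 1/((-44 + 44)*29 + 88/3) = 1/(0*29 + 88/3) = 1/(0 + 88/3) = 1/(88/3) = 3/88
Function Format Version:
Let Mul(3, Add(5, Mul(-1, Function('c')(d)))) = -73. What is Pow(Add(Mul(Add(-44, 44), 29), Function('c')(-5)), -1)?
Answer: Rational(3, 88) ≈ 0.034091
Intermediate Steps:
Function('c')(d) = Rational(88, 3) (Function('c')(d) = Add(5, Mul(Rational(-1, 3), -73)) = Add(5, Rational(73, 3)) = Rational(88, 3))
Pow(Add(Mul(Add(-44, 44), 29), Function('c')(-5)), -1) = Pow(Add(Mul(Add(-44, 44), 29), Rational(88, 3)), -1) = Pow(Add(Mul(0, 29), Rational(88, 3)), -1) = Pow(Add(0, Rational(88, 3)), -1) = Pow(Rational(88, 3), -1) = Rational(3, 88)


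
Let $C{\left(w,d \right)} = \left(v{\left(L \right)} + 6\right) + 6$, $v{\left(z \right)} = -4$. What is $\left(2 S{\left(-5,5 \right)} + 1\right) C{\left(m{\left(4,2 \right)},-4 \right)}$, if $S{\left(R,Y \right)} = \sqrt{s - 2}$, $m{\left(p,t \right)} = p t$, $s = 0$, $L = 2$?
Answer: $8 + 16 i \sqrt{2} \approx 8.0 + 22.627 i$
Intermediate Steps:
$S{\left(R,Y \right)} = i \sqrt{2}$ ($S{\left(R,Y \right)} = \sqrt{0 - 2} = \sqrt{-2} = i \sqrt{2}$)
$C{\left(w,d \right)} = 8$ ($C{\left(w,d \right)} = \left(-4 + 6\right) + 6 = 2 + 6 = 8$)
$\left(2 S{\left(-5,5 \right)} + 1\right) C{\left(m{\left(4,2 \right)},-4 \right)} = \left(2 i \sqrt{2} + 1\right) 8 = \left(1 + 2 i \sqrt{2}\right) 8 = 8 + 16 i \sqrt{2}$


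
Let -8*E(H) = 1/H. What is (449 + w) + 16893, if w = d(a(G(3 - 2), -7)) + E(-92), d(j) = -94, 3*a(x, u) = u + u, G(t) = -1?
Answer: 12694529/736 ≈ 17248.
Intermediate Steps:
a(x, u) = 2*u/3 (a(x, u) = (u + u)/3 = (2*u)/3 = 2*u/3)
E(H) = -1/(8*H)
w = -69183/736 (w = -94 - ⅛/(-92) = -94 - ⅛*(-1/92) = -94 + 1/736 = -69183/736 ≈ -93.999)
(449 + w) + 16893 = (449 - 69183/736) + 16893 = 261281/736 + 16893 = 12694529/736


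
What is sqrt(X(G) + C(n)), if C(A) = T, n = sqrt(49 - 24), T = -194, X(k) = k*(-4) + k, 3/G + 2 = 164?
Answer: I*sqrt(6986)/6 ≈ 13.93*I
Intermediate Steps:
G = 1/54 (G = 3/(-2 + 164) = 3/162 = 3*(1/162) = 1/54 ≈ 0.018519)
X(k) = -3*k (X(k) = -4*k + k = -3*k)
n = 5 (n = sqrt(25) = 5)
C(A) = -194
sqrt(X(G) + C(n)) = sqrt(-3*1/54 - 194) = sqrt(-1/18 - 194) = sqrt(-3493/18) = I*sqrt(6986)/6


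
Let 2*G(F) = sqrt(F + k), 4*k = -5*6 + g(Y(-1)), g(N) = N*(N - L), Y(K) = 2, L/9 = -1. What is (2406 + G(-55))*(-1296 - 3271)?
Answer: -10988202 - 4567*I*sqrt(57)/2 ≈ -1.0988e+7 - 17240.0*I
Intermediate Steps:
L = -9 (L = 9*(-1) = -9)
g(N) = N*(9 + N) (g(N) = N*(N - 1*(-9)) = N*(N + 9) = N*(9 + N))
k = -2 (k = (-5*6 + 2*(9 + 2))/4 = (-30 + 2*11)/4 = (-30 + 22)/4 = (1/4)*(-8) = -2)
G(F) = sqrt(-2 + F)/2 (G(F) = sqrt(F - 2)/2 = sqrt(-2 + F)/2)
(2406 + G(-55))*(-1296 - 3271) = (2406 + sqrt(-2 - 55)/2)*(-1296 - 3271) = (2406 + sqrt(-57)/2)*(-4567) = (2406 + (I*sqrt(57))/2)*(-4567) = (2406 + I*sqrt(57)/2)*(-4567) = -10988202 - 4567*I*sqrt(57)/2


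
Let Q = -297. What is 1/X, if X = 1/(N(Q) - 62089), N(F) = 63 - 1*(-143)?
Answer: -61883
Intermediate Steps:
N(F) = 206 (N(F) = 63 + 143 = 206)
X = -1/61883 (X = 1/(206 - 62089) = 1/(-61883) = -1/61883 ≈ -1.6160e-5)
1/X = 1/(-1/61883) = -61883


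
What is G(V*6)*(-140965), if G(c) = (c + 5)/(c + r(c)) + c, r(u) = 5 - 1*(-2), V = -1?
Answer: 986755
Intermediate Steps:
r(u) = 7 (r(u) = 5 + 2 = 7)
G(c) = c + (5 + c)/(7 + c) (G(c) = (c + 5)/(c + 7) + c = (5 + c)/(7 + c) + c = c + (5 + c)/(7 + c))
G(V*6)*(-140965) = ((5 + (-1*6)² + 8*(-1*6))/(7 - 1*6))*(-140965) = ((5 + (-6)² + 8*(-6))/(7 - 6))*(-140965) = ((5 + 36 - 48)/1)*(-140965) = (1*(-7))*(-140965) = -7*(-140965) = 986755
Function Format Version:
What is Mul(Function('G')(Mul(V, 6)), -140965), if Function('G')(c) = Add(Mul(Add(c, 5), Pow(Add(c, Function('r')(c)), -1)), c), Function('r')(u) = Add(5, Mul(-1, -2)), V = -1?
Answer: 986755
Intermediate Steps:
Function('r')(u) = 7 (Function('r')(u) = Add(5, 2) = 7)
Function('G')(c) = Add(c, Mul(Pow(Add(7, c), -1), Add(5, c))) (Function('G')(c) = Add(Mul(Add(c, 5), Pow(Add(c, 7), -1)), c) = Add(Mul(Add(5, c), Pow(Add(7, c), -1)), c) = Add(Mul(Pow(Add(7, c), -1), Add(5, c)), c) = Add(c, Mul(Pow(Add(7, c), -1), Add(5, c))))
Mul(Function('G')(Mul(V, 6)), -140965) = Mul(Mul(Pow(Add(7, Mul(-1, 6)), -1), Add(5, Pow(Mul(-1, 6), 2), Mul(8, Mul(-1, 6)))), -140965) = Mul(Mul(Pow(Add(7, -6), -1), Add(5, Pow(-6, 2), Mul(8, -6))), -140965) = Mul(Mul(Pow(1, -1), Add(5, 36, -48)), -140965) = Mul(Mul(1, -7), -140965) = Mul(-7, -140965) = 986755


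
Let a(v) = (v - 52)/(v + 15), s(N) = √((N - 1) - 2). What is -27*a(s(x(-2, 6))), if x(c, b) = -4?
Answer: 20871/232 - 1809*I*√7/232 ≈ 89.961 - 20.63*I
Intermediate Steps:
s(N) = √(-3 + N) (s(N) = √((-1 + N) - 2) = √(-3 + N))
a(v) = (-52 + v)/(15 + v)
-27*a(s(x(-2, 6))) = -27*(-52 + √(-3 - 4))/(15 + √(-3 - 4)) = -27*(-52 + √(-7))/(15 + √(-7)) = -27*(-52 + I*√7)/(15 + I*√7)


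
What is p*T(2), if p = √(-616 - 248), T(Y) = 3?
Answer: 36*I*√6 ≈ 88.182*I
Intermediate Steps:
p = 12*I*√6 (p = √(-864) = 12*I*√6 ≈ 29.394*I)
p*T(2) = (12*I*√6)*3 = 36*I*√6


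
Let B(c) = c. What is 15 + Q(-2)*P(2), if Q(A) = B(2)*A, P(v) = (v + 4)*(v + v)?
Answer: -81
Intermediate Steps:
P(v) = 2*v*(4 + v) (P(v) = (4 + v)*(2*v) = 2*v*(4 + v))
Q(A) = 2*A
15 + Q(-2)*P(2) = 15 + (2*(-2))*(2*2*(4 + 2)) = 15 - 8*2*6 = 15 - 4*24 = 15 - 96 = -81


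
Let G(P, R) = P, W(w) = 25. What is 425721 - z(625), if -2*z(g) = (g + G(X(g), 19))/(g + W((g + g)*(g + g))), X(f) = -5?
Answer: 27671896/65 ≈ 4.2572e+5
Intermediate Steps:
z(g) = -(-5 + g)/(2*(25 + g)) (z(g) = -(g - 5)/(2*(g + 25)) = -(-5 + g)/(2*(25 + g)))
425721 - z(625) = 425721 - (5 - 1*625)/(2*(25 + 625)) = 425721 - (5 - 625)/(2*650) = 425721 - (-620)/(2*650) = 425721 - 1*(-31/65) = 425721 + 31/65 = 27671896/65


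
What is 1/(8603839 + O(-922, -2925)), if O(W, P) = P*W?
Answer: 1/11300689 ≈ 8.8490e-8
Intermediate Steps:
1/(8603839 + O(-922, -2925)) = 1/(8603839 - 2925*(-922)) = 1/(8603839 + 2696850) = 1/11300689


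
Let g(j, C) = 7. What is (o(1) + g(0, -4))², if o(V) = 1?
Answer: 64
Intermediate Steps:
(o(1) + g(0, -4))² = (1 + 7)² = 8² = 64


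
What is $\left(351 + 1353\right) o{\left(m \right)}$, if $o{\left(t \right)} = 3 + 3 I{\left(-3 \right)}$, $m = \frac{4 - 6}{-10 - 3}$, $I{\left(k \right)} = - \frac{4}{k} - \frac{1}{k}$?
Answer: $13632$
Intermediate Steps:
$I{\left(k \right)} = - \frac{5}{k}$
$m = \frac{2}{13}$ ($m = - \frac{2}{-13} = \left(-2\right) \left(- \frac{1}{13}\right) = \frac{2}{13} \approx 0.15385$)
$o{\left(t \right)} = 8$ ($o{\left(t \right)} = 3 + 3 \left(- \frac{5}{-3}\right) = 3 + 3 \left(\left(-5\right) \left(- \frac{1}{3}\right)\right) = 3 + 3 \cdot \frac{5}{3} = 3 + 5 = 8$)
$\left(351 + 1353\right) o{\left(m \right)} = \left(351 + 1353\right) 8 = 1704 \cdot 8 = 13632$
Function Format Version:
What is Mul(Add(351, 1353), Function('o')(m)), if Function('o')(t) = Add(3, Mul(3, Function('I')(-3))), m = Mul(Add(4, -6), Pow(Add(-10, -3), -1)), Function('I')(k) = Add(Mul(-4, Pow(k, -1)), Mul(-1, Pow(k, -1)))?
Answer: 13632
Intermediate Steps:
Function('I')(k) = Mul(-5, Pow(k, -1))
m = Rational(2, 13) (m = Mul(-2, Pow(-13, -1)) = Mul(-2, Rational(-1, 13)) = Rational(2, 13) ≈ 0.15385)
Function('o')(t) = 8 (Function('o')(t) = Add(3, Mul(3, Mul(-5, Pow(-3, -1)))) = Add(3, Mul(3, Mul(-5, Rational(-1, 3)))) = Add(3, Mul(3, Rational(5, 3))) = Add(3, 5) = 8)
Mul(Add(351, 1353), Function('o')(m)) = Mul(Add(351, 1353), 8) = Mul(1704, 8) = 13632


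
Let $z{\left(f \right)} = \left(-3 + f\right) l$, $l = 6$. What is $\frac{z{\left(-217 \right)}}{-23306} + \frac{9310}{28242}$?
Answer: $\frac{63564575}{164552013} \approx 0.38629$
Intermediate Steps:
$z{\left(f \right)} = -18 + 6 f$ ($z{\left(f \right)} = \left(-3 + f\right) 6 = -18 + 6 f$)
$\frac{z{\left(-217 \right)}}{-23306} + \frac{9310}{28242} = \frac{-18 + 6 \left(-217\right)}{-23306} + \frac{9310}{28242} = \left(-18 - 1302\right) \left(- \frac{1}{23306}\right) + 9310 \cdot \frac{1}{28242} = \left(-1320\right) \left(- \frac{1}{23306}\right) + \frac{4655}{14121} = \frac{660}{11653} + \frac{4655}{14121} = \frac{63564575}{164552013}$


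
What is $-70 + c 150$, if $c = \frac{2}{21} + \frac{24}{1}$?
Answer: $\frac{24810}{7} \approx 3544.3$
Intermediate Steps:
$c = \frac{506}{21}$ ($c = 2 \cdot \frac{1}{21} + 24 \cdot 1 = \frac{2}{21} + 24 = \frac{506}{21} \approx 24.095$)
$-70 + c 150 = -70 + \frac{506}{21} \cdot 150 = -70 + \frac{25300}{7} = \frac{24810}{7}$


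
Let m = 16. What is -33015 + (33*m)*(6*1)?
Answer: -29847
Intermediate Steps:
-33015 + (33*m)*(6*1) = -33015 + (33*16)*(6*1) = -33015 + 528*6 = -33015 + 3168 = -29847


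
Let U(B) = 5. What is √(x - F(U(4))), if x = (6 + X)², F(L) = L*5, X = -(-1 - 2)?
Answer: 2*√14 ≈ 7.4833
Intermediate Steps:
X = 3 (X = -1*(-3) = 3)
F(L) = 5*L
x = 81 (x = (6 + 3)² = 9² = 81)
√(x - F(U(4))) = √(81 - 5*5) = √(81 - 1*25) = √(81 - 25) = √56 = 2*√14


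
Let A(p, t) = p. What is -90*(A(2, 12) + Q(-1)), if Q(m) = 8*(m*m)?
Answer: -900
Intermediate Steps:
Q(m) = 8*m²
-90*(A(2, 12) + Q(-1)) = -90*(2 + 8*(-1)²) = -90*(2 + 8*1) = -90*(2 + 8) = -90*10 = -900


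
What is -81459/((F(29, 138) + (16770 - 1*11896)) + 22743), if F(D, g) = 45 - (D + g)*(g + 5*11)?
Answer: 27153/1523 ≈ 17.829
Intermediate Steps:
F(D, g) = 45 - (55 + g)*(D + g) (F(D, g) = 45 - (D + g)*(g + 55) = 45 - (D + g)*(55 + g) = 45 - (55 + g)*(D + g))
-81459/((F(29, 138) + (16770 - 1*11896)) + 22743) = -81459/(((45 - 1*138² - 55*29 - 55*138 - 1*29*138) + (16770 - 1*11896)) + 22743) = -81459/(((45 - 1*19044 - 1595 - 7590 - 4002) + (16770 - 11896)) + 22743) = -81459/(((45 - 19044 - 1595 - 7590 - 4002) + 4874) + 22743) = -81459/((-32186 + 4874) + 22743) = -81459/(-27312 + 22743) = -81459/(-4569) = -81459*(-1/4569) = 27153/1523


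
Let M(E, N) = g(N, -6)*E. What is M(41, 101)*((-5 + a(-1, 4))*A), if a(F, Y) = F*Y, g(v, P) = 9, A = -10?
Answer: 33210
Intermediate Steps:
M(E, N) = 9*E
M(41, 101)*((-5 + a(-1, 4))*A) = (9*41)*((-5 - 1*4)*(-10)) = 369*((-5 - 4)*(-10)) = 369*(-9*(-10)) = 369*90 = 33210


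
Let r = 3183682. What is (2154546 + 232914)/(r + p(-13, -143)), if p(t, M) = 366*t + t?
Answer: 795820/1059637 ≈ 0.75103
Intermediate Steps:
p(t, M) = 367*t
(2154546 + 232914)/(r + p(-13, -143)) = (2154546 + 232914)/(3183682 + 367*(-13)) = 2387460/(3183682 - 4771) = 2387460/3178911 = 2387460*(1/3178911) = 795820/1059637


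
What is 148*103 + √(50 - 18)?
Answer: 15244 + 4*√2 ≈ 15250.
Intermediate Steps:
148*103 + √(50 - 18) = 15244 + √32 = 15244 + 4*√2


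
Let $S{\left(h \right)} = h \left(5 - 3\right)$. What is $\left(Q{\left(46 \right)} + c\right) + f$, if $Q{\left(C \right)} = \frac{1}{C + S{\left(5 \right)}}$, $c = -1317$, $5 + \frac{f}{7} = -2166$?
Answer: $- \frac{924783}{56} \approx -16514.0$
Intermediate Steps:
$f = -15197$ ($f = -35 + 7 \left(-2166\right) = -35 - 15162 = -15197$)
$S{\left(h \right)} = 2 h$ ($S{\left(h \right)} = h 2 = 2 h$)
$Q{\left(C \right)} = \frac{1}{10 + C}$ ($Q{\left(C \right)} = \frac{1}{C + 2 \cdot 5} = \frac{1}{C + 10} = \frac{1}{10 + C}$)
$\left(Q{\left(46 \right)} + c\right) + f = \left(\frac{1}{10 + 46} - 1317\right) - 15197 = \left(\frac{1}{56} - 1317\right) - 15197 = - \frac{73751}{56} - 15197 = - \frac{924783}{56}$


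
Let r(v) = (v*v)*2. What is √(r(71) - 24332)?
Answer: 5*I*√570 ≈ 119.37*I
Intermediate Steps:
r(v) = 2*v² (r(v) = v²*2 = 2*v²)
√(r(71) - 24332) = √(2*71² - 24332) = √(2*5041 - 24332) = √(10082 - 24332) = √(-14250) = 5*I*√570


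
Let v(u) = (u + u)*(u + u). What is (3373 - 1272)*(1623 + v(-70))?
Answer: 44589523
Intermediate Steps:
v(u) = 4*u² (v(u) = (2*u)*(2*u) = 4*u²)
(3373 - 1272)*(1623 + v(-70)) = (3373 - 1272)*(1623 + 4*(-70)²) = 2101*(1623 + 4*4900) = 2101*(1623 + 19600) = 2101*21223 = 44589523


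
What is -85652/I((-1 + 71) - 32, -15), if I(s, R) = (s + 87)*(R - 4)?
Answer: 4508/125 ≈ 36.064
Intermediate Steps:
I(s, R) = (-4 + R)*(87 + s) (I(s, R) = (87 + s)*(-4 + R) = (-4 + R)*(87 + s))
-85652/I((-1 + 71) - 32, -15) = -85652/(-348 - 4*((-1 + 71) - 32) + 87*(-15) - 15*((-1 + 71) - 32)) = -85652/(-348 - 4*(70 - 32) - 1305 - 15*(70 - 32)) = -85652/(-348 - 4*38 - 1305 - 15*38) = -85652/(-348 - 152 - 1305 - 570) = -85652/(-2375) = -85652*(-1/2375) = 4508/125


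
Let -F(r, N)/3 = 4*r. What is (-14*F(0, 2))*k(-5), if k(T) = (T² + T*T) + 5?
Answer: 0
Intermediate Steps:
F(r, N) = -12*r
k(T) = 5 + 2*T² (k(T) = (T² + T²) + 5 = 2*T² + 5 = 5 + 2*T²)
(-14*F(0, 2))*k(-5) = (-(-168)*0)*(5 + 2*(-5)²) = (-14*0)*(5 + 2*25) = 0*(5 + 50) = 0*55 = 0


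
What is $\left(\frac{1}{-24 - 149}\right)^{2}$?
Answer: $\frac{1}{29929} \approx 3.3412 \cdot 10^{-5}$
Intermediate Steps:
$\left(\frac{1}{-24 - 149}\right)^{2} = \left(\frac{1}{-173}\right)^{2} = \left(- \frac{1}{173}\right)^{2} = \frac{1}{29929}$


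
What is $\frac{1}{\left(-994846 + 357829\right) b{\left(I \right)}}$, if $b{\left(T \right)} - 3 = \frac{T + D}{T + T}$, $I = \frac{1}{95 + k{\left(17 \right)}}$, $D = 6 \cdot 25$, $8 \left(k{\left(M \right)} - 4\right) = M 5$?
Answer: $- \frac{8}{41917629651} \approx -1.9085 \cdot 10^{-10}$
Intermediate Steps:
$k{\left(M \right)} = 4 + \frac{5 M}{8}$ ($k{\left(M \right)} = 4 + \frac{M 5}{8} = 4 + \frac{5 M}{8}$)
$D = 150$
$I = \frac{8}{877}$ ($I = \frac{1}{95 + \left(4 + \frac{5}{8} \cdot 17\right)} = \frac{1}{95 + \left(4 + \frac{85}{8}\right)} = \frac{1}{95 + \frac{117}{8}} = \frac{1}{\frac{877}{8}} = \frac{8}{877} \approx 0.009122$)
$b{\left(T \right)} = 3 + \frac{150 + T}{2 T}$ ($b{\left(T \right)} = 3 + \frac{T + 150}{T + T} = 3 + \frac{150 + T}{2 T}$)
$\frac{1}{\left(-994846 + 357829\right) b{\left(I \right)}} = \frac{1}{\left(-994846 + 357829\right) \left(\frac{7}{2} + \frac{75}{\frac{8}{877}}\right)} = \frac{1}{\left(-637017\right) \left(\frac{7}{2} + 75 \cdot \frac{877}{8}\right)} = - \frac{1}{637017 \left(\frac{7}{2} + \frac{65775}{8}\right)} = - \frac{1}{637017 \cdot \frac{65803}{8}} = \left(- \frac{1}{637017}\right) \frac{8}{65803} = - \frac{8}{41917629651}$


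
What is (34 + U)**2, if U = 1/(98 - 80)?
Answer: 375769/324 ≈ 1159.8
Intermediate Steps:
U = 1/18 ≈ 0.055556
(34 + U)**2 = (34 + 1/18)**2 = (613/18)**2 = 375769/324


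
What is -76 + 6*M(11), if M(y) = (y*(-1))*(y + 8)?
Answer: -1330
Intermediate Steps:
M(y) = -y*(8 + y) (M(y) = (-y)*(8 + y) = -y*(8 + y))
-76 + 6*M(11) = -76 + 6*(-1*11*(8 + 11)) = -76 + 6*(-1*11*19) = -76 + 6*(-209) = -76 - 1254 = -1330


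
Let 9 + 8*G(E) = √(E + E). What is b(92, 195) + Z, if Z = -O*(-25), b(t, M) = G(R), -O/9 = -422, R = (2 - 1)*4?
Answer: 759591/8 + √2/4 ≈ 94949.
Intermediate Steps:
R = 4 (R = 1*4 = 4)
G(E) = -9/8 + √2*√E/8 (G(E) = -9/8 + √(E + E)/8 = -9/8 + √(2*E)/8 = -9/8 + (√2*√E)/8 = -9/8 + √2*√E/8)
O = 3798 (O = -9*(-422) = 3798)
b(t, M) = -9/8 + √2/4 (b(t, M) = -9/8 + √2*√4/8 = -9/8 + (⅛)*√2*2 = -9/8 + √2/4)
Z = 94950 (Z = -1*3798*(-25) = -3798*(-25) = 94950)
b(92, 195) + Z = (-9/8 + √2/4) + 94950 = 759591/8 + √2/4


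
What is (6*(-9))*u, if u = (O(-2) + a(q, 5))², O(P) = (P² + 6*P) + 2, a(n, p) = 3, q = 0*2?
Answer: -486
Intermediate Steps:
q = 0
O(P) = 2 + P² + 6*P
u = 9 (u = ((2 + (-2)² + 6*(-2)) + 3)² = ((2 + 4 - 12) + 3)² = (-6 + 3)² = (-3)² = 9)
(6*(-9))*u = (6*(-9))*9 = -54*9 = -486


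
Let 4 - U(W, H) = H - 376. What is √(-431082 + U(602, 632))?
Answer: 3*I*√47926 ≈ 656.76*I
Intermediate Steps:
U(W, H) = 380 - H (U(W, H) = 4 - (H - 376) = 4 - (-376 + H) = 4 + (376 - H) = 380 - H)
√(-431082 + U(602, 632)) = √(-431082 + (380 - 1*632)) = √(-431082 + (380 - 632)) = √(-431082 - 252) = √(-431334) = 3*I*√47926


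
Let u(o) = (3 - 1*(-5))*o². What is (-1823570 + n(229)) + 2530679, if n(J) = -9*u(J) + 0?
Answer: -3068643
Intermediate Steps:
u(o) = 8*o² (u(o) = (3 + 5)*o² = 8*o²)
n(J) = -72*J² (n(J) = -72*J² + 0 = -72*J²)
(-1823570 + n(229)) + 2530679 = (-1823570 - 72*229²) + 2530679 = (-1823570 - 72*52441) + 2530679 = (-1823570 - 3775752) + 2530679 = -5599322 + 2530679 = -3068643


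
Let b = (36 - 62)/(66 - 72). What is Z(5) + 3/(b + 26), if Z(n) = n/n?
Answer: 100/91 ≈ 1.0989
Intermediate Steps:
Z(n) = 1
b = 13/3 (b = -26/(-6) = -26*(-1/6) = 13/3 ≈ 4.3333)
Z(5) + 3/(b + 26) = 1 + 3/(13/3 + 26) = 1 + 3/(91/3) = 1 + (3/91)*3 = 1 + 9/91 = 100/91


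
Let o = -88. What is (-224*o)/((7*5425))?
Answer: 2816/5425 ≈ 0.51908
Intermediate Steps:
(-224*o)/((7*5425)) = (-224*(-88))/((7*5425)) = 19712/37975 = 19712*(1/37975) = 2816/5425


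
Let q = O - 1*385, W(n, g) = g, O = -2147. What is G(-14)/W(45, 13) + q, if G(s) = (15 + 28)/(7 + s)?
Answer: -230455/91 ≈ -2532.5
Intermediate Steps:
q = -2532 (q = -2147 - 1*385 = -2147 - 385 = -2532)
G(s) = 43/(7 + s)
G(-14)/W(45, 13) + q = (43/(7 - 14))/13 - 2532 = (43/(-7))*(1/13) - 2532 = (43*(-⅐))*(1/13) - 2532 = -43/7*1/13 - 2532 = -43/91 - 2532 = -230455/91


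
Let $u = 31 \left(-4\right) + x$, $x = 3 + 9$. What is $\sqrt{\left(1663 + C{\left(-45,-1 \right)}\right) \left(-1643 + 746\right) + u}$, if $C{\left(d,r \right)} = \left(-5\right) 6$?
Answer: $i \sqrt{1464913} \approx 1210.3 i$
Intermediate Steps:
$C{\left(d,r \right)} = -30$
$x = 12$
$u = -112$ ($u = 31 \left(-4\right) + 12 = -124 + 12 = -112$)
$\sqrt{\left(1663 + C{\left(-45,-1 \right)}\right) \left(-1643 + 746\right) + u} = \sqrt{\left(1663 - 30\right) \left(-1643 + 746\right) - 112} = \sqrt{1633 \left(-897\right) - 112} = \sqrt{-1464801 - 112} = \sqrt{-1464913} = i \sqrt{1464913}$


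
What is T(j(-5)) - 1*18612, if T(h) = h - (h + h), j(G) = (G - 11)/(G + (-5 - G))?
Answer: -93076/5 ≈ -18615.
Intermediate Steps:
j(G) = 11/5 - G/5 (j(G) = (-11 + G)/(-5) = (-11 + G)*(-⅕) = 11/5 - G/5)
T(h) = -h (T(h) = h - 2*h = -h)
T(j(-5)) - 1*18612 = -(11/5 - ⅕*(-5)) - 1*18612 = -(11/5 + 1) - 18612 = -1*16/5 - 18612 = -16/5 - 18612 = -93076/5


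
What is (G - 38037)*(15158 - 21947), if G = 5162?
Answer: 223188375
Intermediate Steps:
(G - 38037)*(15158 - 21947) = (5162 - 38037)*(15158 - 21947) = -32875*(-6789) = 223188375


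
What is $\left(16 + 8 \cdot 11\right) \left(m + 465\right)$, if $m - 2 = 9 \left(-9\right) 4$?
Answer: $14872$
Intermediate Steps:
$m = -322$ ($m = 2 + 9 \left(-9\right) 4 = 2 - 324 = -322$)
$\left(16 + 8 \cdot 11\right) \left(m + 465\right) = \left(16 + 8 \cdot 11\right) \left(-322 + 465\right) = \left(16 + 88\right) 143 = 104 \cdot 143 = 14872$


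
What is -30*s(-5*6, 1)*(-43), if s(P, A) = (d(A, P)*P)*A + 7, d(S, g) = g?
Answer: 1170030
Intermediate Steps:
s(P, A) = 7 + A*P² (s(P, A) = (P*P)*A + 7 = P²*A + 7 = A*P² + 7 = 7 + A*P²)
-30*s(-5*6, 1)*(-43) = -30*(7 + 1*(-5*6)²)*(-43) = -30*(7 + 1*(-30)²)*(-43) = -30*(7 + 1*900)*(-43) = -30*(7 + 900)*(-43) = -30*907*(-43) = -27210*(-43) = 1170030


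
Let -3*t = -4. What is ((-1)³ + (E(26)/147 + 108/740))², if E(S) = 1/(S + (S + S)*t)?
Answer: 4901915556729/6721522908100 ≈ 0.72929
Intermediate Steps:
t = 4/3 (t = -⅓*(-4) = 4/3 ≈ 1.3333)
E(S) = 3/(11*S) (E(S) = 1/(S + (S + S)*(4/3)) = 1/(S + (2*S)*(4/3)) = 1/(S + 8*S/3) = 1/(11*S/3) = 3/(11*S))
((-1)³ + (E(26)/147 + 108/740))² = ((-1)³ + (((3/11)/26)/147 + 108/740))² = (-1 + (((3/11)*(1/26))*(1/147) + 108*(1/740)))² = (-1 + ((3/286)*(1/147) + 27/185))² = (-1 + (1/14014 + 27/185))² = (-1 + 378563/2592590)² = (-2214027/2592590)² = 4901915556729/6721522908100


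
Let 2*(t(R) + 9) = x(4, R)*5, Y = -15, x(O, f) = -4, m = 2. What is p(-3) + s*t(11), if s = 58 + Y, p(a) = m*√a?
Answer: -817 + 2*I*√3 ≈ -817.0 + 3.4641*I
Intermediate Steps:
t(R) = -19 (t(R) = -9 + (-4*5)/2 = -9 + (½)*(-20) = -9 - 10 = -19)
p(a) = 2*√a
s = 43 (s = 58 - 15 = 43)
p(-3) + s*t(11) = 2*√(-3) + 43*(-19) = 2*(I*√3) - 817 = 2*I*√3 - 817 = -817 + 2*I*√3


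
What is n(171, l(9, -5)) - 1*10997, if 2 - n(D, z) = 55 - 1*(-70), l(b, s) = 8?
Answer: -11120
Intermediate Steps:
n(D, z) = -123 (n(D, z) = 2 - (55 - 1*(-70)) = 2 - (55 + 70) = 2 - 1*125 = 2 - 125 = -123)
n(171, l(9, -5)) - 1*10997 = -123 - 1*10997 = -123 - 10997 = -11120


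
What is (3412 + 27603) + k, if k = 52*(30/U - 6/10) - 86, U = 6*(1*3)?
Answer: 464767/15 ≈ 30984.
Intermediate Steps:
U = 18 (U = 6*3 = 18)
k = -458/15 (k = 52*(30/18 - 6/10) - 86 = 52*(30*(1/18) - 6*⅒) - 86 = 52*(5/3 - ⅗) - 86 = 52*(16/15) - 86 = 832/15 - 86 = -458/15 ≈ -30.533)
(3412 + 27603) + k = (3412 + 27603) - 458/15 = 31015 - 458/15 = 464767/15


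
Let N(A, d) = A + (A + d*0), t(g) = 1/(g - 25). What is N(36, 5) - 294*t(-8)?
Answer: 890/11 ≈ 80.909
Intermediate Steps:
t(g) = 1/(-25 + g)
N(A, d) = 2*A (N(A, d) = A + (A + 0) = A + A = 2*A)
N(36, 5) - 294*t(-8) = 2*36 - 294/(-25 - 8) = 72 - 294/(-33) = 72 - 294*(-1/33) = 72 + 98/11 = 890/11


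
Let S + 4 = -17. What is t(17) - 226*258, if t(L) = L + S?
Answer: -58312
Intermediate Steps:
S = -21 (S = -4 - 17 = -21)
t(L) = -21 + L (t(L) = L - 21 = -21 + L)
t(17) - 226*258 = (-21 + 17) - 226*258 = -4 - 58308 = -58312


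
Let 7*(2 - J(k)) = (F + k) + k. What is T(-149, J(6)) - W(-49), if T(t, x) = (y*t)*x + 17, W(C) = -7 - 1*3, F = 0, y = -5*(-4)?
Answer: -5771/7 ≈ -824.43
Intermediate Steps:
y = 20
W(C) = -10 (W(C) = -7 - 3 = -10)
J(k) = 2 - 2*k/7 (J(k) = 2 - ((0 + k) + k)/7 = 2 - (k + k)/7 = 2 - 2*k/7)
T(t, x) = 17 + 20*t*x (T(t, x) = (20*t)*x + 17 = 20*t*x + 17 = 17 + 20*t*x)
T(-149, J(6)) - W(-49) = (17 + 20*(-149)*(2 - 2/7*6)) - 1*(-10) = (17 + 20*(-149)*(2 - 12/7)) + 10 = (17 + 20*(-149)*(2/7)) + 10 = (17 - 5960/7) + 10 = -5841/7 + 10 = -5771/7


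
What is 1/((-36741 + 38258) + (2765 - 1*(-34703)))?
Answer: 1/38985 ≈ 2.5651e-5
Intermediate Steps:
1/((-36741 + 38258) + (2765 - 1*(-34703))) = 1/(1517 + (2765 + 34703)) = 1/(1517 + 37468) = 1/38985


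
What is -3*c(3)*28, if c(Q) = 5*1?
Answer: -420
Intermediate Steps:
c(Q) = 5
-3*c(3)*28 = -3*5*28 = -15*28 = -420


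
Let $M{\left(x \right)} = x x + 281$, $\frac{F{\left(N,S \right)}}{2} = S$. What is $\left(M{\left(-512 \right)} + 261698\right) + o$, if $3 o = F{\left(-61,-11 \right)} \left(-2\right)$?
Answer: $\frac{1572413}{3} \approx 5.2414 \cdot 10^{5}$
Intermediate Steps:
$F{\left(N,S \right)} = 2 S$
$o = \frac{44}{3}$ ($o = \frac{2 \left(-11\right) \left(-2\right)}{3} = \frac{\left(-22\right) \left(-2\right)}{3} = \frac{1}{3} \cdot 44 = \frac{44}{3} \approx 14.667$)
$M{\left(x \right)} = 281 + x^{2}$ ($M{\left(x \right)} = x^{2} + 281 = 281 + x^{2}$)
$\left(M{\left(-512 \right)} + 261698\right) + o = \left(\left(281 + \left(-512\right)^{2}\right) + 261698\right) + \frac{44}{3} = \left(\left(281 + 262144\right) + 261698\right) + \frac{44}{3} = \left(262425 + 261698\right) + \frac{44}{3} = 524123 + \frac{44}{3} = \frac{1572413}{3}$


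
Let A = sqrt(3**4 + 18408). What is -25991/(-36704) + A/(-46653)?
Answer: 25991/36704 - sqrt(18489)/46653 ≈ 0.70521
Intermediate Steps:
A = sqrt(18489) (A = sqrt(81 + 18408) = sqrt(18489) ≈ 135.97)
-25991/(-36704) + A/(-46653) = -25991/(-36704) + sqrt(18489)/(-46653) = -25991*(-1/36704) + sqrt(18489)*(-1/46653) = 25991/36704 - sqrt(18489)/46653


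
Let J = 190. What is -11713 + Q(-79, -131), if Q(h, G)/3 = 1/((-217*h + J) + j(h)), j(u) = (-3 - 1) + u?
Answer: -67349749/5750 ≈ -11713.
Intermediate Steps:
j(u) = -4 + u
Q(h, G) = 3/(186 - 216*h) (Q(h, G) = 3/((-217*h + 190) + (-4 + h)) = 3/((190 - 217*h) + (-4 + h)) = 3/(186 - 216*h))
-11713 + Q(-79, -131) = -11713 + 1/(2*(31 - 36*(-79))) = -11713 + 1/(2*(31 + 2844)) = -11713 + (½)/2875 = -11713 + (½)*(1/2875) = -11713 + 1/5750 = -67349749/5750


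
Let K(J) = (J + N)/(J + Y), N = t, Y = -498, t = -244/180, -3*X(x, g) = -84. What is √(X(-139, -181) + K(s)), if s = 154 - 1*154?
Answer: √1562577090/7470 ≈ 5.2918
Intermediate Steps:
X(x, g) = 28 (X(x, g) = -⅓*(-84) = 28)
t = -61/45 (t = -244*1/180 = -61/45 ≈ -1.3556)
s = 0 (s = 154 - 154 = 0)
N = -61/45 ≈ -1.3556
K(J) = (-61/45 + J)/(-498 + J) (K(J) = (J - 61/45)/(J - 498) = (-61/45 + J)/(-498 + J))
√(X(-139, -181) + K(s)) = √(28 + (-61/45 + 0)/(-498 + 0)) = √(28 - 61/45/(-498)) = √(28 - 1/498*(-61/45)) = √(28 + 61/22410) = √(627541/22410) = √1562577090/7470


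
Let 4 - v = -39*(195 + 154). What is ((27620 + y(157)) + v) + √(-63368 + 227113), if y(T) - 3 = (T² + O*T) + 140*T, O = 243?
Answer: 126018 + √163745 ≈ 1.2642e+5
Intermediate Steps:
y(T) = 3 + T² + 383*T (y(T) = 3 + ((T² + 243*T) + 140*T) = 3 + (T² + 383*T) = 3 + T² + 383*T)
v = 13615 (v = 4 - (-39)*(195 + 154) = 4 - (-39)*349 = 4 - 1*(-13611) = 4 + 13611 = 13615)
((27620 + y(157)) + v) + √(-63368 + 227113) = ((27620 + (3 + 157² + 383*157)) + 13615) + √(-63368 + 227113) = ((27620 + (3 + 24649 + 60131)) + 13615) + √163745 = ((27620 + 84783) + 13615) + √163745 = (112403 + 13615) + √163745 = 126018 + √163745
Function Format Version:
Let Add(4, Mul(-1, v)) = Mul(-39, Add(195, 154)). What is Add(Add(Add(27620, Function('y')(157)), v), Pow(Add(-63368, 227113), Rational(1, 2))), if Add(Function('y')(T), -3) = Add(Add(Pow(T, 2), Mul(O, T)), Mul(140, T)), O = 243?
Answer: Add(126018, Pow(163745, Rational(1, 2))) ≈ 1.2642e+5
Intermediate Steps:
Function('y')(T) = Add(3, Pow(T, 2), Mul(383, T)) (Function('y')(T) = Add(3, Add(Add(Pow(T, 2), Mul(243, T)), Mul(140, T))) = Add(3, Add(Pow(T, 2), Mul(383, T))) = Add(3, Pow(T, 2), Mul(383, T)))
v = 13615 (v = Add(4, Mul(-1, Mul(-39, Add(195, 154)))) = Add(4, Mul(-1, Mul(-39, 349))) = Add(4, Mul(-1, -13611)) = Add(4, 13611) = 13615)
Add(Add(Add(27620, Function('y')(157)), v), Pow(Add(-63368, 227113), Rational(1, 2))) = Add(Add(Add(27620, Add(3, Pow(157, 2), Mul(383, 157))), 13615), Pow(Add(-63368, 227113), Rational(1, 2))) = Add(Add(Add(27620, Add(3, 24649, 60131)), 13615), Pow(163745, Rational(1, 2))) = Add(Add(Add(27620, 84783), 13615), Pow(163745, Rational(1, 2))) = Add(Add(112403, 13615), Pow(163745, Rational(1, 2))) = Add(126018, Pow(163745, Rational(1, 2)))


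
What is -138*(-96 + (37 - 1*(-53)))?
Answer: 828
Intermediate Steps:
-138*(-96 + (37 - 1*(-53))) = -138*(-96 + (37 + 53)) = -138*(-96 + 90) = -138*(-6) = 828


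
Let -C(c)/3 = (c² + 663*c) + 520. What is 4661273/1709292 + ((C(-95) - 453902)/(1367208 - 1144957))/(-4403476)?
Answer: 1140470229706460473/418211167944317748 ≈ 2.7270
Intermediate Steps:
C(c) = -1560 - 1989*c - 3*c² (C(c) = -3*((c² + 663*c) + 520) = -3*(520 + c² + 663*c) = -1560 - 1989*c - 3*c²)
4661273/1709292 + ((C(-95) - 453902)/(1367208 - 1144957))/(-4403476) = 4661273/1709292 + (((-1560 - 1989*(-95) - 3*(-95)²) - 453902)/(1367208 - 1144957))/(-4403476) = 4661273*(1/1709292) + (((-1560 + 188955 - 3*9025) - 453902)/222251)*(-1/4403476) = 4661273/1709292 + (((-1560 + 188955 - 27075) - 453902)*(1/222251))*(-1/4403476) = 4661273/1709292 + ((160320 - 453902)*(1/222251))*(-1/4403476) = 4661273/1709292 - 293582*1/222251*(-1/4403476) = 4661273/1709292 - 293582/222251*(-1/4403476) = 4661273/1709292 + 146791/489338472238 = 1140470229706460473/418211167944317748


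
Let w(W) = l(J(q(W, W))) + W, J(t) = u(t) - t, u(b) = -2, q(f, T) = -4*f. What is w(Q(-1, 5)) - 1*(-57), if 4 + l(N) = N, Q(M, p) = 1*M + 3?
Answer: 61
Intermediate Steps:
Q(M, p) = 3 + M (Q(M, p) = M + 3 = 3 + M)
J(t) = -2 - t
l(N) = -4 + N
w(W) = -6 + 5*W (w(W) = (-4 + (-2 - (-4)*W)) + W = (-4 + (-2 + 4*W)) + W = (-6 + 4*W) + W = -6 + 5*W)
w(Q(-1, 5)) - 1*(-57) = (-6 + 5*(3 - 1)) - 1*(-57) = (-6 + 5*2) + 57 = (-6 + 10) + 57 = 4 + 57 = 61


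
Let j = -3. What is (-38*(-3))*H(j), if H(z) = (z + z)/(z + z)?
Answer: 114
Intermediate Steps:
H(z) = 1 (H(z) = (2*z)/((2*z)) = (2*z)*(1/(2*z)) = 1)
(-38*(-3))*H(j) = -38*(-3)*1 = 114*1 = 114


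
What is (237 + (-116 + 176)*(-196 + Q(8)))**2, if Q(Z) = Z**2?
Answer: 59028489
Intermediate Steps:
(237 + (-116 + 176)*(-196 + Q(8)))**2 = (237 + (-116 + 176)*(-196 + 8**2))**2 = (237 + 60*(-196 + 64))**2 = (237 + 60*(-132))**2 = (237 - 7920)**2 = (-7683)**2 = 59028489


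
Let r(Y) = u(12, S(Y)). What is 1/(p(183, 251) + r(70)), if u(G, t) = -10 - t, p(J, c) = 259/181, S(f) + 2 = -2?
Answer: -181/827 ≈ -0.21886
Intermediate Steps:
S(f) = -4 (S(f) = -2 - 2 = -4)
p(J, c) = 259/181 (p(J, c) = 259*(1/181) = 259/181)
r(Y) = -6 (r(Y) = -10 - 1*(-4) = -10 + 4 = -6)
1/(p(183, 251) + r(70)) = 1/(259/181 - 6) = 1/(-827/181) = -181/827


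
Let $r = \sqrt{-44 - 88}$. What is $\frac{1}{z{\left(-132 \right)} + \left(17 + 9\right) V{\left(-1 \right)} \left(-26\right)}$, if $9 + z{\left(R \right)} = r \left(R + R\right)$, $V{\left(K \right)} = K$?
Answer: $\frac{i}{528 \sqrt{33} + 667 i} \approx 6.9157 \cdot 10^{-5} + 0.00031448 i$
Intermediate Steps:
$r = 2 i \sqrt{33}$ ($r = \sqrt{-132} = 2 i \sqrt{33} \approx 11.489 i$)
$z{\left(R \right)} = -9 + 4 i R \sqrt{33}$ ($z{\left(R \right)} = -9 + 2 i \sqrt{33} \left(R + R\right) = -9 + 2 i \sqrt{33} \cdot 2 R = -9 + 4 i R \sqrt{33}$)
$\frac{1}{z{\left(-132 \right)} + \left(17 + 9\right) V{\left(-1 \right)} \left(-26\right)} = \frac{1}{\left(-9 + 4 i \left(-132\right) \sqrt{33}\right) + \left(17 + 9\right) \left(-1\right) \left(-26\right)} = \frac{1}{\left(-9 - 528 i \sqrt{33}\right) + 26 \left(-1\right) \left(-26\right)} = \frac{1}{\left(-9 - 528 i \sqrt{33}\right) - -676} = \frac{1}{\left(-9 - 528 i \sqrt{33}\right) + 676} = \frac{1}{667 - 528 i \sqrt{33}}$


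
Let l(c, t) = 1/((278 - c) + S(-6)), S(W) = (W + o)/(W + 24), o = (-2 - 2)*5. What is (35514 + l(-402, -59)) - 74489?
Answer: -238020316/6107 ≈ -38975.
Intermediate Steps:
o = -20 (o = -4*5 = -20)
S(W) = (-20 + W)/(24 + W) (S(W) = (W - 20)/(W + 24) = (-20 + W)/(24 + W))
l(c, t) = 1/(2489/9 - c) (l(c, t) = 1/((278 - c) + (-20 - 6)/(24 - 6)) = 1/((278 - c) - 26/18) = 1/((278 - c) + (1/18)*(-26)) = 1/((278 - c) - 13/9) = 1/(2489/9 - c))
(35514 + l(-402, -59)) - 74489 = (35514 - 9/(-2489 + 9*(-402))) - 74489 = (35514 - 9/(-2489 - 3618)) - 74489 = (35514 - 9/(-6107)) - 74489 = (35514 - 9*(-1/6107)) - 74489 = (35514 + 9/6107) - 74489 = 216884007/6107 - 74489 = -238020316/6107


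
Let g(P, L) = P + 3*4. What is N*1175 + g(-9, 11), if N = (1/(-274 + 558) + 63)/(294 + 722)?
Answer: 21889907/288544 ≈ 75.863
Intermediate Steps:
g(P, L) = 12 + P (g(P, L) = P + 12 = 12 + P)
N = 17893/288544 (N = (1/284 + 63)/1016 = (1/284 + 63)*(1/1016) = (17893/284)*(1/1016) = 17893/288544 ≈ 0.062011)
N*1175 + g(-9, 11) = (17893/288544)*1175 + (12 - 9) = 21024275/288544 + 3 = 21889907/288544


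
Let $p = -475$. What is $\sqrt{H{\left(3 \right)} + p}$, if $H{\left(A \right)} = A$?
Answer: $2 i \sqrt{118} \approx 21.726 i$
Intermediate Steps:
$\sqrt{H{\left(3 \right)} + p} = \sqrt{3 - 475} = \sqrt{-472} = 2 i \sqrt{118}$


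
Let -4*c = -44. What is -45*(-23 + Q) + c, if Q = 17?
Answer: 281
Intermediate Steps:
c = 11 (c = -¼*(-44) = 11)
-45*(-23 + Q) + c = -45*(-23 + 17) + 11 = -45*(-6) + 11 = 270 + 11 = 281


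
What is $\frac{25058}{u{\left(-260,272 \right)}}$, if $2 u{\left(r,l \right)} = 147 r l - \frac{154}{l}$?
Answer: $- \frac{6815776}{1413834317} \approx -0.0048208$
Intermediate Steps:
$u{\left(r,l \right)} = - \frac{77}{l} + \frac{147 l r}{2}$ ($u{\left(r,l \right)} = \frac{147 r l - \frac{154}{l}}{2} = \frac{147 l r - \frac{154}{l}}{2} = \frac{- \frac{154}{l} + 147 l r}{2} = - \frac{77}{l} + \frac{147 l r}{2}$)
$\frac{25058}{u{\left(-260,272 \right)}} = \frac{25058}{- \frac{77}{272} + \frac{147}{2} \cdot 272 \left(-260\right)} = \frac{25058}{\left(-77\right) \frac{1}{272} - 5197920} = \frac{25058}{- \frac{77}{272} - 5197920} = \frac{25058}{- \frac{1413834317}{272}} = 25058 \left(- \frac{272}{1413834317}\right) = - \frac{6815776}{1413834317}$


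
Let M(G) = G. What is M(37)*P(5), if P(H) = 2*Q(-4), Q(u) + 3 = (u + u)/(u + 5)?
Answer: -814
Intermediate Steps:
Q(u) = -3 + 2*u/(5 + u) (Q(u) = -3 + (u + u)/(u + 5) = -3 + (2*u)/(5 + u) = -3 + 2*u/(5 + u))
P(H) = -22 (P(H) = 2*((-15 - 1*(-4))/(5 - 4)) = 2*((-15 + 4)/1) = 2*(1*(-11)) = 2*(-11) = -22)
M(37)*P(5) = 37*(-22) = -814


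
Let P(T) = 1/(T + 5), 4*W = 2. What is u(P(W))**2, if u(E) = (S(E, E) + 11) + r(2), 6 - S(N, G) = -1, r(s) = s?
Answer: 400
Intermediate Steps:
W = 1/2 (W = (1/4)*2 = 1/2 ≈ 0.50000)
S(N, G) = 7 (S(N, G) = 6 - 1*(-1) = 6 + 1 = 7)
P(T) = 1/(5 + T)
u(E) = 20 (u(E) = (7 + 11) + 2 = 18 + 2 = 20)
u(P(W))**2 = 20**2 = 400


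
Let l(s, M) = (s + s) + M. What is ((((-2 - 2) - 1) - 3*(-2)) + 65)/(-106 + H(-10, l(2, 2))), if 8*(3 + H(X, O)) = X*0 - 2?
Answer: -264/437 ≈ -0.60412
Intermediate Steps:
l(s, M) = M + 2*s (l(s, M) = 2*s + M = M + 2*s)
H(X, O) = -13/4 (H(X, O) = -3 + (X*0 - 2)/8 = -3 + (0 - 2)/8 = -3 + (⅛)*(-2) = -3 - ¼ = -13/4)
((((-2 - 2) - 1) - 3*(-2)) + 65)/(-106 + H(-10, l(2, 2))) = ((((-2 - 2) - 1) - 3*(-2)) + 65)/(-106 - 13/4) = (((-4 - 1) + 6) + 65)/(-437/4) = -4*((-5 + 6) + 65)/437 = -4*(1 + 65)/437 = -4/437*66 = -264/437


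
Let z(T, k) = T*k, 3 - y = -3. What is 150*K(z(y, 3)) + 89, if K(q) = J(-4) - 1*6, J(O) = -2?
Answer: -1111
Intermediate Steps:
y = 6 (y = 3 - 1*(-3) = 3 + 3 = 6)
K(q) = -8 (K(q) = -2 - 1*6 = -2 - 6 = -8)
150*K(z(y, 3)) + 89 = 150*(-8) + 89 = -1200 + 89 = -1111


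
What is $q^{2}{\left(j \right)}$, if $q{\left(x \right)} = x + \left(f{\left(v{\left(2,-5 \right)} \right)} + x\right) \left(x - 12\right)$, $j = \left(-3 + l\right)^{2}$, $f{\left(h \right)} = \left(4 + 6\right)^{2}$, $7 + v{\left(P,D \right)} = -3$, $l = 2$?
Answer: $1232100$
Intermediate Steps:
$v{\left(P,D \right)} = -10$ ($v{\left(P,D \right)} = -7 - 3 = -10$)
$f{\left(h \right)} = 100$ ($f{\left(h \right)} = 10^{2} = 100$)
$j = 1$ ($j = \left(-3 + 2\right)^{2} = \left(-1\right)^{2} = 1$)
$q{\left(x \right)} = x + \left(-12 + x\right) \left(100 + x\right)$ ($q{\left(x \right)} = x + \left(100 + x\right) \left(x - 12\right) = x + \left(100 + x\right) \left(-12 + x\right) = x + \left(-12 + x\right) \left(100 + x\right)$)
$q^{2}{\left(j \right)} = \left(-1200 + 1^{2} + 89 \cdot 1\right)^{2} = \left(-1200 + 1 + 89\right)^{2} = \left(-1110\right)^{2} = 1232100$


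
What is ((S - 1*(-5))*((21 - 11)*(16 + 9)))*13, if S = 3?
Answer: 26000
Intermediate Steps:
((S - 1*(-5))*((21 - 11)*(16 + 9)))*13 = ((3 - 1*(-5))*((21 - 11)*(16 + 9)))*13 = ((3 + 5)*(10*25))*13 = (8*250)*13 = 2000*13 = 26000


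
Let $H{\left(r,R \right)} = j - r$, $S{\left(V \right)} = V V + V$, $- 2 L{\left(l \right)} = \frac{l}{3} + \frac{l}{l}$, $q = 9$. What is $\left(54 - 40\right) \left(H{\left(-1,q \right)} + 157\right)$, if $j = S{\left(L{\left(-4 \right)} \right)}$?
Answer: $\frac{39865}{18} \approx 2214.7$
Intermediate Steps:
$L{\left(l \right)} = - \frac{1}{2} - \frac{l}{6}$ ($L{\left(l \right)} = - \frac{\frac{l}{3} + \frac{l}{l}}{2} = - \frac{l \frac{1}{3} + 1}{2} = - \frac{\frac{l}{3} + 1}{2} = - \frac{1 + \frac{l}{3}}{2} = - \frac{1}{2} - \frac{l}{6}$)
$S{\left(V \right)} = V + V^{2}$ ($S{\left(V \right)} = V^{2} + V = V + V^{2}$)
$j = \frac{7}{36}$ ($j = \left(- \frac{1}{2} - - \frac{2}{3}\right) \left(1 - - \frac{1}{6}\right) = \left(- \frac{1}{2} + \frac{2}{3}\right) \left(1 + \left(- \frac{1}{2} + \frac{2}{3}\right)\right) = \frac{1 + \frac{1}{6}}{6} = \frac{1}{6} \cdot \frac{7}{6} = \frac{7}{36} \approx 0.19444$)
$H{\left(r,R \right)} = \frac{7}{36} - r$
$\left(54 - 40\right) \left(H{\left(-1,q \right)} + 157\right) = \left(54 - 40\right) \left(\left(\frac{7}{36} - -1\right) + 157\right) = 14 \left(\left(\frac{7}{36} + 1\right) + 157\right) = 14 \left(\frac{43}{36} + 157\right) = 14 \cdot \frac{5695}{36} = \frac{39865}{18}$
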